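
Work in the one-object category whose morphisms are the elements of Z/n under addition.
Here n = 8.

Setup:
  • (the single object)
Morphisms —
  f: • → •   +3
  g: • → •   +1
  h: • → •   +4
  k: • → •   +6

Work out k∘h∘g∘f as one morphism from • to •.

  0 +3≡3 +1≡4 +4≡0 +6≡6  (mod 8)
composite: +6

Answer: +6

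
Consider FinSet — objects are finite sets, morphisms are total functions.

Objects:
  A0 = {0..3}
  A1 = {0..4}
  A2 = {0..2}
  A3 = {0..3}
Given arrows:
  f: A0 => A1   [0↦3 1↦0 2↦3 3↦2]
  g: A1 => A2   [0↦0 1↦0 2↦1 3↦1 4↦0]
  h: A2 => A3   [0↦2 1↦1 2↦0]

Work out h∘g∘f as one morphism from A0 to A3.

  0 f=>3 g=>1 h=>1
  1 f=>0 g=>0 h=>2
  2 f=>3 g=>1 h=>1
  3 f=>2 g=>1 h=>1
composite: [0↦1 1↦2 2↦1 3↦1]

Answer: [0↦1 1↦2 2↦1 3↦1]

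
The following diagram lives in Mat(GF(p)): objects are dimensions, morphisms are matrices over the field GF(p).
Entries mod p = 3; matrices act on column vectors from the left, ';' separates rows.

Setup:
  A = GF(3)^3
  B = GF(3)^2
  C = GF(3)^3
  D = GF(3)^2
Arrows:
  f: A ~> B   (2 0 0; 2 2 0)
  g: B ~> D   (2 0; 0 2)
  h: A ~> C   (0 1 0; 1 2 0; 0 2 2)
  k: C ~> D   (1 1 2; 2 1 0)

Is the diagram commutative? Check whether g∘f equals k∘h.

Answer: DOES NOT COMMUTE

Work:
1) trace f;g:
  e0=[1,0,0] f~>[2,2] g~>[1,1]
  e1=[0,1,0] f~>[0,2] g~>[0,1]
  e2=[0,0,1] f~>[0,0] g~>[0,0]
  ⟦path⟧₁ = (1 0 0; 1 1 0)
2) trace h;k:
  e0=[1,0,0] h~>[0,1,0] k~>[1,1]
  e1=[0,1,0] h~>[1,2,2] k~>[1,1]
  e2=[0,0,1] h~>[0,0,2] k~>[1,0]
  ⟦path⟧₂ = (1 1 1; 1 1 0)
Equal? distinct morphisms ✗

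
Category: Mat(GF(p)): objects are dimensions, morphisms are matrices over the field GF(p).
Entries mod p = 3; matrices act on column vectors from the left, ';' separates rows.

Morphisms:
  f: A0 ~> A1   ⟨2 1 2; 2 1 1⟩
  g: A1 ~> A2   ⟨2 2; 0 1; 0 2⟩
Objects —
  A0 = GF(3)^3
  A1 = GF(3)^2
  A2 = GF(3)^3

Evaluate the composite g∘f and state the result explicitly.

Answer: ⟨2 1 0; 2 1 1; 1 2 2⟩

Trace:
  e0=(1,0,0) f~>(2,2) g~>(2,2,1)
  e1=(0,1,0) f~>(1,1) g~>(1,1,2)
  e2=(0,0,1) f~>(2,1) g~>(0,1,2)
result: ⟨2 1 0; 2 1 1; 1 2 2⟩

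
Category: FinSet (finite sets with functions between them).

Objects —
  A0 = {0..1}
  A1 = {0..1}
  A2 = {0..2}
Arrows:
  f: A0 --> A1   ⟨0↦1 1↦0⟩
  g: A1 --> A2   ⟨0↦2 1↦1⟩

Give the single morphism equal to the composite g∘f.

Answer: ⟨0↦1 1↦2⟩

Trace:
  0 f-->1 g-->1
  1 f-->0 g-->2
result: ⟨0↦1 1↦2⟩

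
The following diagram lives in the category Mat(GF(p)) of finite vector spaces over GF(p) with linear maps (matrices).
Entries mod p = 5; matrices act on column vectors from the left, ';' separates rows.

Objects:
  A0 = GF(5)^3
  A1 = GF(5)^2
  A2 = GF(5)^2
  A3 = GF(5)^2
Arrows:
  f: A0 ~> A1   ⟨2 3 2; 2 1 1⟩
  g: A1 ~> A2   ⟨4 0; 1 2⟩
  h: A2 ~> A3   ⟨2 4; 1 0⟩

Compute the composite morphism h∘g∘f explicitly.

  e0=(1,0,0) f~>(2,2) g~>(3,1) h~>(0,3)
  e1=(0,1,0) f~>(3,1) g~>(2,0) h~>(4,2)
  e2=(0,0,1) f~>(2,1) g~>(3,4) h~>(2,3)
⟦path⟧: ⟨0 4 2; 3 2 3⟩

Answer: ⟨0 4 2; 3 2 3⟩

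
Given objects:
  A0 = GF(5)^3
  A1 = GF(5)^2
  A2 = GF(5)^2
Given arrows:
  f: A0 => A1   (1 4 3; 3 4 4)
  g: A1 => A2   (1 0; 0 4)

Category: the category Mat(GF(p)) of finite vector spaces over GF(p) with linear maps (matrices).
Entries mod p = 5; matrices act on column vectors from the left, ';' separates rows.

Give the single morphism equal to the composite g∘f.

Answer: (1 4 3; 2 1 1)

Work:
  e0=[1,0,0] f=>[1,3] g=>[1,2]
  e1=[0,1,0] f=>[4,4] g=>[4,1]
  e2=[0,0,1] f=>[3,4] g=>[3,1]
result: (1 4 3; 2 1 1)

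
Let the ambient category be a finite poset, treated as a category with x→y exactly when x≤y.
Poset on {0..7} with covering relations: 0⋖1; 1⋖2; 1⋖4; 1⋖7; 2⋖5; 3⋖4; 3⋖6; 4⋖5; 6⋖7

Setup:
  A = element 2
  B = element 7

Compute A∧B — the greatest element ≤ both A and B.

{x : x≤A ∧ x≤B} = {0,1}  (A=2, B=7)
  0 ≤ 1
  1 ≤ 1
glb = 1

Answer: A∧B = 1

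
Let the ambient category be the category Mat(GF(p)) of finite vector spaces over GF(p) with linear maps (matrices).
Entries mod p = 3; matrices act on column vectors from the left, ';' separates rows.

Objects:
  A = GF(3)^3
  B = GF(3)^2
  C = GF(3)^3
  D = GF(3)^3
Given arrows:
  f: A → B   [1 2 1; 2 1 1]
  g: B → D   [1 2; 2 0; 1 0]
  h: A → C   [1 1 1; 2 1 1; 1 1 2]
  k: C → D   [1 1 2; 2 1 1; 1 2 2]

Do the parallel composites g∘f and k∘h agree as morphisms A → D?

Answer: COMMUTES

Trace:
Path 1 = f;g:
  e0=(1,0,0) f→(1,2) g→(2,2,1)
  e1=(0,1,0) f→(2,1) g→(1,1,2)
  e2=(0,0,1) f→(1,1) g→(0,2,1)
  ⟦path⟧₁ = [2 1 0; 2 1 2; 1 2 1]
Path 2 = h;k:
  e0=(1,0,0) h→(1,2,1) k→(2,2,1)
  e1=(0,1,0) h→(1,1,1) k→(1,1,2)
  e2=(0,0,1) h→(1,1,2) k→(0,2,1)
  ⟦path⟧₂ = [2 1 0; 2 1 2; 1 2 1]
Equal? same morphism ✓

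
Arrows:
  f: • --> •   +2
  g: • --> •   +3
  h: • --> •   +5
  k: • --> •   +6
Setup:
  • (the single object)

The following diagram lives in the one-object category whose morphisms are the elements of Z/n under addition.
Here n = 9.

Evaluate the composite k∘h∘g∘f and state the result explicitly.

Answer: +7

Trace:
  0 +2≡2 +3≡5 +5≡1 +6≡7  (mod 9)
⟦path⟧: +7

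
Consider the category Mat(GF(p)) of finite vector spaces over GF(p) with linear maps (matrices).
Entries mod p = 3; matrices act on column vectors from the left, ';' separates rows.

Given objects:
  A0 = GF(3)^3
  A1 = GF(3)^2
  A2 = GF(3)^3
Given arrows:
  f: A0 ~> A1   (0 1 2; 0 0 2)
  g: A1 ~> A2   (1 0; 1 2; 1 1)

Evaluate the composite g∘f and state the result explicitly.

  e0=⟨1,0,0⟩ f~>⟨0,0⟩ g~>⟨0,0,0⟩
  e1=⟨0,1,0⟩ f~>⟨1,0⟩ g~>⟨1,1,1⟩
  e2=⟨0,0,1⟩ f~>⟨2,2⟩ g~>⟨2,0,1⟩
⟦path⟧: (0 1 2; 0 1 0; 0 1 1)

Answer: (0 1 2; 0 1 0; 0 1 1)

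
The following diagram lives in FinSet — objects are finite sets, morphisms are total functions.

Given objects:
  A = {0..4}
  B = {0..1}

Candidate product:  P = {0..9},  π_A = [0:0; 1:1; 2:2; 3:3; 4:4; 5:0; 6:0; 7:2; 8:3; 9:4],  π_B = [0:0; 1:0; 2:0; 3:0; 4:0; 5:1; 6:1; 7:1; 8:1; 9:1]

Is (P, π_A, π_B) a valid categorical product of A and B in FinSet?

Answer: NOT A VALID PRODUCT — duplicate pair at indices 5,6

Derivation:
|A|·|B| = 5·2 = 10;  |P| = 10
Check the pairing map k ↦ (π_A(k), π_B(k)):
  0 : (0,0)
  1 : (1,0)
  2 : (2,0)
  3 : (3,0)
  4 : (4,0)
  5 : (0,1)
  6 : (0,1)  ✗ repeats pair of k=5
  7 : (2,1)
  8 : (3,1)
  9 : (4,1)
distinct pairs in image: 9 / 10 needed
  → (0,1) hit at k=5 and k=6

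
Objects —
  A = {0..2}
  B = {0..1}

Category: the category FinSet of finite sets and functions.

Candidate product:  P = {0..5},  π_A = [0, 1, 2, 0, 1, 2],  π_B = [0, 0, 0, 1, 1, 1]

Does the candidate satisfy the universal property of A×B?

Answer: VALID PRODUCT

Trace:
|A|·|B| = 3·2 = 6;  |P| = 6
Check the pairing map k ↦ (π_A(k), π_B(k)):
  0 : (0,0)
  1 : (1,0)
  2 : (2,0)
  3 : (0,1)
  4 : (1,1)
  5 : (2,1)
distinct pairs in image: 6 / 6 needed
  → bijection onto A×B; projections well-typed.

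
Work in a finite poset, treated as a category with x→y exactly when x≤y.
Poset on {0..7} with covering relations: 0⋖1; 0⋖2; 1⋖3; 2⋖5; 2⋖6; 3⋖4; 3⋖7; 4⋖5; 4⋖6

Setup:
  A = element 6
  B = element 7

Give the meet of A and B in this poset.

{x : x<=A ∧ x<=B} = {0,1,3}  (A=6, B=7)
  0 <= 3
  1 <= 3
  3 <= 3
glb = 3

Answer: A∧B = 3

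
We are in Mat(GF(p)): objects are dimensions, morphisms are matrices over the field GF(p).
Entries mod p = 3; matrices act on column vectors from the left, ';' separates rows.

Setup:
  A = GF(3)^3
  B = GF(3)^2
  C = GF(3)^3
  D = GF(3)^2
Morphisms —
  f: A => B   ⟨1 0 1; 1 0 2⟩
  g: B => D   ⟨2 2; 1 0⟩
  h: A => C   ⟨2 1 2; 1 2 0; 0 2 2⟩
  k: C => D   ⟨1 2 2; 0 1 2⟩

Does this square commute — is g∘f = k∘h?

Along f;g (path 1):
  e0=⟨1,0,0⟩ f=>⟨1,1⟩ g=>⟨1,1⟩
  e1=⟨0,1,0⟩ f=>⟨0,0⟩ g=>⟨0,0⟩
  e2=⟨0,0,1⟩ f=>⟨1,2⟩ g=>⟨0,1⟩
  composite₁ = ⟨1 0 0; 1 0 1⟩
Along h;k (path 2):
  e0=⟨1,0,0⟩ h=>⟨2,1,0⟩ k=>⟨1,1⟩
  e1=⟨0,1,0⟩ h=>⟨1,2,2⟩ k=>⟨0,0⟩
  e2=⟨0,0,1⟩ h=>⟨2,0,2⟩ k=>⟨0,1⟩
  composite₂ = ⟨1 0 0; 1 0 1⟩
Equal? equal; square commutes

Answer: COMMUTES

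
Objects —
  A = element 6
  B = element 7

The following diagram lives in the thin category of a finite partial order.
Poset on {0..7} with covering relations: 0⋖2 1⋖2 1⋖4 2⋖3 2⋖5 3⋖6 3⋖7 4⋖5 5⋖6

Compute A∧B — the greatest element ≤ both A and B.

{x : x≤A ∧ x≤B} = {0,1,2,3}  (A=6, B=7)
  0 ≤ 3
  1 ≤ 3
  2 ≤ 3
  3 ≤ 3
glb = 3

Answer: A∧B = 3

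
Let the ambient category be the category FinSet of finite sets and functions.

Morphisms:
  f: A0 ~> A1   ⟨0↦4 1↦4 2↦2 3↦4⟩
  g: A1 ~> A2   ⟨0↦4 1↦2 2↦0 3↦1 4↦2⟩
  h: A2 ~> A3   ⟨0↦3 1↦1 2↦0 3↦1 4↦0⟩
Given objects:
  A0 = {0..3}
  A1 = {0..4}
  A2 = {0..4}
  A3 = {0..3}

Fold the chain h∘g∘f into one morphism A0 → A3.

Answer: ⟨0↦0 1↦0 2↦3 3↦0⟩

Trace:
  0 f~>4 g~>2 h~>0
  1 f~>4 g~>2 h~>0
  2 f~>2 g~>0 h~>3
  3 f~>4 g~>2 h~>0
result: ⟨0↦0 1↦0 2↦3 3↦0⟩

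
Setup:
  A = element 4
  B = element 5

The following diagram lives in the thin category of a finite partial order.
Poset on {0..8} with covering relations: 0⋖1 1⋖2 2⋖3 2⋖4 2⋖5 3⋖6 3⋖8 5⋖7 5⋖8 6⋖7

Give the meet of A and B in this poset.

Common predecessors of 4,5: {0,1,2}
  0 <= 2
  1 <= 2
  2 <= 2
glb = 2

Answer: A∧B = 2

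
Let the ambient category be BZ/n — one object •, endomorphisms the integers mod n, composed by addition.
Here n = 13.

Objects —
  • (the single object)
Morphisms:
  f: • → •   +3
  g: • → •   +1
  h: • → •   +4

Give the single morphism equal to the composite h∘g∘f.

Answer: +8

Derivation:
  0 +3≡3 +1≡4 +4≡8  (mod 13)
composite: +8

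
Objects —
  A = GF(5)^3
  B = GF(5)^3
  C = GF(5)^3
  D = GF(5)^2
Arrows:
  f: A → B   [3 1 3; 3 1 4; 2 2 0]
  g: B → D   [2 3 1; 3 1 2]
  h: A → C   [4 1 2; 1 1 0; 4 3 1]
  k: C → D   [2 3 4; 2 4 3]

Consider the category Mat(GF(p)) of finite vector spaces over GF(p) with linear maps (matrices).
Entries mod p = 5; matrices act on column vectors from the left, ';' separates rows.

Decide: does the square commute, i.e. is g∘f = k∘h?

Answer: DOES NOT COMMUTE

Trace:
1) trace f;g:
  e0=⟨1,0,0⟩ f→⟨3,3,2⟩ g→⟨2,1⟩
  e1=⟨0,1,0⟩ f→⟨1,1,2⟩ g→⟨2,3⟩
  e2=⟨0,0,1⟩ f→⟨3,4,0⟩ g→⟨3,3⟩
  composite₁ = [2 2 3; 1 3 3]
2) trace h;k:
  e0=⟨1,0,0⟩ h→⟨4,1,4⟩ k→⟨2,4⟩
  e1=⟨0,1,0⟩ h→⟨1,1,3⟩ k→⟨2,0⟩
  e2=⟨0,0,1⟩ h→⟨2,0,1⟩ k→⟨3,2⟩
  composite₂ = [2 2 3; 4 0 2]
Equal? differ; not commutative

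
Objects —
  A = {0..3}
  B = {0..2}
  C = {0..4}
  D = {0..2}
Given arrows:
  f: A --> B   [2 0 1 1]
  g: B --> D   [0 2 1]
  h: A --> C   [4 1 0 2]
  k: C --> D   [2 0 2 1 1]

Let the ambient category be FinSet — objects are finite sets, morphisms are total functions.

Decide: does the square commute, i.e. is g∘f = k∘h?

1) trace f;g:
  0 f-->2 g-->1
  1 f-->0 g-->0
  2 f-->1 g-->2
  3 f-->1 g-->2
  result₁ = [1 0 2 2]
2) trace h;k:
  0 h-->4 k-->1
  1 h-->1 k-->0
  2 h-->0 k-->2
  3 h-->2 k-->2
  result₂ = [1 0 2 2]
Equal? same morphism ✓

Answer: COMMUTES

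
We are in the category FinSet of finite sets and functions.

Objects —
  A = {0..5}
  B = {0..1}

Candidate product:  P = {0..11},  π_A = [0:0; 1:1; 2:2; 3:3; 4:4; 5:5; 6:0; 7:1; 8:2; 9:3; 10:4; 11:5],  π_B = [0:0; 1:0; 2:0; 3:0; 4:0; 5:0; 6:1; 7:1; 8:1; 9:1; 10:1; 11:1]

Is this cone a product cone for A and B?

|A|·|B| = 6·2 = 12;  |P| = 12
Check the pairing map k ↦ (π_A(k), π_B(k)):
  0 : (0,0)
  1 : (1,0)
  2 : (2,0)
  3 : (3,0)
  4 : (4,0)
  5 : (5,0)
  6 : (0,1)
  7 : (1,1)
  8 : (2,1)
  9 : (3,1)
  10 : (4,1)
  11 : (5,1)
distinct pairs in image: 12 / 12 needed
  → bijection onto A×B; projections well-typed.

Answer: VALID PRODUCT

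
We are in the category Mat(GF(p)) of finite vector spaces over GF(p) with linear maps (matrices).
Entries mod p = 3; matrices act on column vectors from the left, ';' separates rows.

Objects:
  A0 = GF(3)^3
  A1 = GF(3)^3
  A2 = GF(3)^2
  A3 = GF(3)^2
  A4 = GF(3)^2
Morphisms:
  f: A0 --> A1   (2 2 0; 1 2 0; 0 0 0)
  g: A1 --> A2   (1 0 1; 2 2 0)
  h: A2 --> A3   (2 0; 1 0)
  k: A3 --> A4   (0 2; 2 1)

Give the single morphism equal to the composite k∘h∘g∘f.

  e0=(1,0,0) f-->(2,1,0) g-->(2,0) h-->(1,2) k-->(1,1)
  e1=(0,1,0) f-->(2,2,0) g-->(2,2) h-->(1,2) k-->(1,1)
  e2=(0,0,1) f-->(0,0,0) g-->(0,0) h-->(0,0) k-->(0,0)
⟦path⟧: (1 1 0; 1 1 0)

Answer: (1 1 0; 1 1 0)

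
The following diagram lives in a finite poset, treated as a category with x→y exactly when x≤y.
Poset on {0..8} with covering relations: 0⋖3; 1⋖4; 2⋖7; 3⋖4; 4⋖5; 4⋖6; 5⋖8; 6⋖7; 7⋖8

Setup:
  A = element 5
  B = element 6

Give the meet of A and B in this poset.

Answer: A∧B = 4

Trace:
Common predecessors of 5,6: {0,1,3,4}
  0 ≤ 4
  1 ≤ 4
  3 ≤ 4
  4 ≤ 4
glb = 4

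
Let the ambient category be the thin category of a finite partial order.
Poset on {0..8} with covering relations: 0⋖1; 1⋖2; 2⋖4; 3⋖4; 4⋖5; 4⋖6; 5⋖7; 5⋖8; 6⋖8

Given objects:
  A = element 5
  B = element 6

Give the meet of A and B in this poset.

Answer: A∧B = 4

Work:
Lower bounds of A=5 and B=6: {0,1,2,3,4}
  0 ≤ 4
  1 ≤ 4
  2 ≤ 4
  3 ≤ 4
  4 ≤ 4
glb = 4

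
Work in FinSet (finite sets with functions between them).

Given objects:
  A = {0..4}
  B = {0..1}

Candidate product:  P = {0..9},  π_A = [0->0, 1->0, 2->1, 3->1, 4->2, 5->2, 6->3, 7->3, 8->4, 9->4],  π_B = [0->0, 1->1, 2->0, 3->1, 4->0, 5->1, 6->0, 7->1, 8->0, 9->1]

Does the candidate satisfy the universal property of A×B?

Answer: VALID PRODUCT

Trace:
|A|·|B| = 5·2 = 10;  |P| = 10
Check the pairing map k ↦ (π_A(k), π_B(k)):
  0 -> (0,0)
  1 -> (0,1)
  2 -> (1,0)
  3 -> (1,1)
  4 -> (2,0)
  5 -> (2,1)
  6 -> (3,0)
  7 -> (3,1)
  8 -> (4,0)
  9 -> (4,1)
distinct pairs in image: 10 / 10 needed
  → bijection onto A×B; projections well-typed.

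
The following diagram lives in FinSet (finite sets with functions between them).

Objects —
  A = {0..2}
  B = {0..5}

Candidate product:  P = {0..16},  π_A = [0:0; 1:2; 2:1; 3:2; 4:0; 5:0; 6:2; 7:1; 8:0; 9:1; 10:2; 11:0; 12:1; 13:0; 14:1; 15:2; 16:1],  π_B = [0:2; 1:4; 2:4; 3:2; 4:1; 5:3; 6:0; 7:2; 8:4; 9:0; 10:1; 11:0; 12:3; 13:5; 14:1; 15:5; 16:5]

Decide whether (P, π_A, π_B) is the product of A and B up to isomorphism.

Answer: NOT A VALID PRODUCT — |P|=17 ≠ |A|·|B|=18

Trace:
|A|·|B| = 3·6 = 18;  |P| = 17
  → cardinalities differ; no bijection possible.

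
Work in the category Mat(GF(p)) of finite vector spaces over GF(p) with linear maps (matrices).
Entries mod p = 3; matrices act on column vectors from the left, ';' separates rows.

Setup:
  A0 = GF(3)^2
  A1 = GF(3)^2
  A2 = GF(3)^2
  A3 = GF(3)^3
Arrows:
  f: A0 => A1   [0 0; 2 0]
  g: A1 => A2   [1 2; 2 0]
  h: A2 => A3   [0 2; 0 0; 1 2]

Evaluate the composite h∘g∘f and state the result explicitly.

Answer: [0 0; 0 0; 1 0]

Trace:
  e0=⟨1,0⟩ f=>⟨0,2⟩ g=>⟨1,0⟩ h=>⟨0,0,1⟩
  e1=⟨0,1⟩ f=>⟨0,0⟩ g=>⟨0,0⟩ h=>⟨0,0,0⟩
composite: [0 0; 0 0; 1 0]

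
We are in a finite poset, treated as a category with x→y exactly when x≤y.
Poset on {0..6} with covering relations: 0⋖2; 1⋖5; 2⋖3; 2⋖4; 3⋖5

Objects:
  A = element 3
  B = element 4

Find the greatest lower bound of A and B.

{x : x<=A ∧ x<=B} = {0,2}  (A=3, B=4)
  0 <= 2
  2 <= 2
glb = 2

Answer: A∧B = 2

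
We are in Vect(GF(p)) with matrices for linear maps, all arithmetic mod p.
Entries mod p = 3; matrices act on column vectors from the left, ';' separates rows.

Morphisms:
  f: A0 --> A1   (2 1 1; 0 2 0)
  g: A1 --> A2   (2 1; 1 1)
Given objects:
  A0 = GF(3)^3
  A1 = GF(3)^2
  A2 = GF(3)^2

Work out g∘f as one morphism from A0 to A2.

  e0=[1,0,0] f-->[2,0] g-->[1,2]
  e1=[0,1,0] f-->[1,2] g-->[1,0]
  e2=[0,0,1] f-->[1,0] g-->[2,1]
⟦path⟧: (1 1 2; 2 0 1)

Answer: (1 1 2; 2 0 1)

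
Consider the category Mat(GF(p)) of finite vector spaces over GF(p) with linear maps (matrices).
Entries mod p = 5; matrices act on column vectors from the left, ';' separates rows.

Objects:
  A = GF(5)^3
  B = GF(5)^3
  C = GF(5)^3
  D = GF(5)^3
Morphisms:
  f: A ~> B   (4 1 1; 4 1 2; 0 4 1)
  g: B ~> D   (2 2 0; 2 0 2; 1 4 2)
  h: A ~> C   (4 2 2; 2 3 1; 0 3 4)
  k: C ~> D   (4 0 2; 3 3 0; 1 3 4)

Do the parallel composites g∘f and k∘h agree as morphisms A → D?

Answer: COMMUTES

Derivation:
Along f;g (path 1):
  e0=⟨1,0,0⟩ f~>⟨4,4,0⟩ g~>⟨1,3,0⟩
  e1=⟨0,1,0⟩ f~>⟨1,1,4⟩ g~>⟨4,0,3⟩
  e2=⟨0,0,1⟩ f~>⟨1,2,1⟩ g~>⟨1,4,1⟩
  result₁ = (1 4 1; 3 0 4; 0 3 1)
Along h;k (path 2):
  e0=⟨1,0,0⟩ h~>⟨4,2,0⟩ k~>⟨1,3,0⟩
  e1=⟨0,1,0⟩ h~>⟨2,3,3⟩ k~>⟨4,0,3⟩
  e2=⟨0,0,1⟩ h~>⟨2,1,4⟩ k~>⟨1,4,1⟩
  result₂ = (1 4 1; 3 0 4; 0 3 1)
Equal? equal; square commutes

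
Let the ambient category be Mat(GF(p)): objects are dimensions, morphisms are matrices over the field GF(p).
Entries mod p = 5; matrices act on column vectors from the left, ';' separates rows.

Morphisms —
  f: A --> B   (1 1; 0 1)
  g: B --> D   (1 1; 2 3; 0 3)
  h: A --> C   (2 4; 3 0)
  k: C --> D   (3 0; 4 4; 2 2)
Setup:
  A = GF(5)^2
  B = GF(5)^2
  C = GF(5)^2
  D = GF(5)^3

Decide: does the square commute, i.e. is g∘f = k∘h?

Answer: DOES NOT COMMUTE

Trace:
1) trace f;g:
  e0=[1,0] f-->[1,0] g-->[1,2,0]
  e1=[0,1] f-->[1,1] g-->[2,0,3]
  composite₁ = (1 2; 2 0; 0 3)
2) trace h;k:
  e0=[1,0] h-->[2,3] k-->[1,0,0]
  e1=[0,1] h-->[4,0] k-->[2,1,3]
  composite₂ = (1 2; 0 1; 0 3)
Equal? NO — does not commute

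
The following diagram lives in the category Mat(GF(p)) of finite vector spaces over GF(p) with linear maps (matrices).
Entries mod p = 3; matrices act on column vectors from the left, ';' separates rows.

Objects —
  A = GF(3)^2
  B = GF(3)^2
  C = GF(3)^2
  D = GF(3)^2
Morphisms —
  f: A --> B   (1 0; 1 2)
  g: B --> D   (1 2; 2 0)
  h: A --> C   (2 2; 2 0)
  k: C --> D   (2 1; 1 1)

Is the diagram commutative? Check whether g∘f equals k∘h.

Answer: DOES NOT COMMUTE

Derivation:
Along f;g (path 1):
  e0=[1,0] f-->[1,1] g-->[0,2]
  e1=[0,1] f-->[0,2] g-->[1,0]
  result₁ = (0 1; 2 0)
Along h;k (path 2):
  e0=[1,0] h-->[2,2] k-->[0,1]
  e1=[0,1] h-->[2,0] k-->[1,2]
  result₂ = (0 1; 1 2)
Equal? NO — does not commute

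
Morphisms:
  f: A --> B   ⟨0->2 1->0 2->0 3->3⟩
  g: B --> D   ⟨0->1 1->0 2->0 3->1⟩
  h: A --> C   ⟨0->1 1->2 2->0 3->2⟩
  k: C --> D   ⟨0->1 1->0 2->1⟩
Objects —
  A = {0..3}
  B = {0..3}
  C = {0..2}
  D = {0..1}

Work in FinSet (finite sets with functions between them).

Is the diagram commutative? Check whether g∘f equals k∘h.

Answer: COMMUTES

Trace:
Path 1 = f;g:
  0 f-->2 g-->0
  1 f-->0 g-->1
  2 f-->0 g-->1
  3 f-->3 g-->1
  composite₁ = ⟨0->0 1->1 2->1 3->1⟩
Path 2 = h;k:
  0 h-->1 k-->0
  1 h-->2 k-->1
  2 h-->0 k-->1
  3 h-->2 k-->1
  composite₂ = ⟨0->0 1->1 2->1 3->1⟩
Equal? same morphism ✓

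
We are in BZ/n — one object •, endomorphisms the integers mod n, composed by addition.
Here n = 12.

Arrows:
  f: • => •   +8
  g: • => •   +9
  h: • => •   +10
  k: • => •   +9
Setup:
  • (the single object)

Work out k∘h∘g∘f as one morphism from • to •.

  0 +8≡8 +9≡5 +10≡3 +9≡0  (mod 12)
composite: +0

Answer: +0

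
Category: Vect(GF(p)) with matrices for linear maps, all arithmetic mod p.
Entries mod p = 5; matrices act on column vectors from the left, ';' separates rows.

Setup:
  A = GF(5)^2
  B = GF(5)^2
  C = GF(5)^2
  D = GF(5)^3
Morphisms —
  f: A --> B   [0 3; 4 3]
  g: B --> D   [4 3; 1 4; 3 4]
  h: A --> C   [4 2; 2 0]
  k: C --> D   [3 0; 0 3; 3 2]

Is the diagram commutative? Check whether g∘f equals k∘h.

Along f;g (path 1):
  e0=(1,0) f-->(0,4) g-->(2,1,1)
  e1=(0,1) f-->(3,3) g-->(1,0,1)
  ⟦path⟧₁ = [2 1; 1 0; 1 1]
Along h;k (path 2):
  e0=(1,0) h-->(4,2) k-->(2,1,1)
  e1=(0,1) h-->(2,0) k-->(1,0,1)
  ⟦path⟧₂ = [2 1; 1 0; 1 1]
Equal? YES — commutes

Answer: COMMUTES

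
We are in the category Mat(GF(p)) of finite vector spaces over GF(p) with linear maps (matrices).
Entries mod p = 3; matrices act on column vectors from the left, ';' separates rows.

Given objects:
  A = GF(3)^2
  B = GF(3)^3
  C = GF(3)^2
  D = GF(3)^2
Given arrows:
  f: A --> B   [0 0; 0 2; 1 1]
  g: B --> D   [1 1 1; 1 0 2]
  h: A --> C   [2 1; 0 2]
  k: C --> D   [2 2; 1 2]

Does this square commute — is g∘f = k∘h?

Answer: COMMUTES

Trace:
1) trace f;g:
  e0=[1,0] f-->[0,0,1] g-->[1,2]
  e1=[0,1] f-->[0,2,1] g-->[0,2]
  result₁ = [1 0; 2 2]
2) trace h;k:
  e0=[1,0] h-->[2,0] k-->[1,2]
  e1=[0,1] h-->[1,2] k-->[0,2]
  result₂ = [1 0; 2 2]
Equal? YES — commutes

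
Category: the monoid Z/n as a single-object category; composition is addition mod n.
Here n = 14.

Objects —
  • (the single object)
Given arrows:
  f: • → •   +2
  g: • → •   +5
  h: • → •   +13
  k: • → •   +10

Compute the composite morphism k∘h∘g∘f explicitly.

Answer: +2

Work:
  0 +2≡2 +5≡7 +13≡6 +10≡2  (mod 14)
result: +2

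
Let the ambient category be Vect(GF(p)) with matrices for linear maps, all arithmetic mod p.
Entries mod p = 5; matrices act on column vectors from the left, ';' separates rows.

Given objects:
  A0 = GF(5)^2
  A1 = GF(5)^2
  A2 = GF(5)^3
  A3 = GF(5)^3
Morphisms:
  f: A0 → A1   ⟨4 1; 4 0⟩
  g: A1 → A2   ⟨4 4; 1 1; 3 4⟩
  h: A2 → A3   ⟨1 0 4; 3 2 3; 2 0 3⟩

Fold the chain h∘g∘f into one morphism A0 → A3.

Answer: ⟨4 1; 1 3; 3 2⟩

Trace:
  e0=(1,0) f→(4,4) g→(2,3,3) h→(4,1,3)
  e1=(0,1) f→(1,0) g→(4,1,3) h→(1,3,2)
result: ⟨4 1; 1 3; 3 2⟩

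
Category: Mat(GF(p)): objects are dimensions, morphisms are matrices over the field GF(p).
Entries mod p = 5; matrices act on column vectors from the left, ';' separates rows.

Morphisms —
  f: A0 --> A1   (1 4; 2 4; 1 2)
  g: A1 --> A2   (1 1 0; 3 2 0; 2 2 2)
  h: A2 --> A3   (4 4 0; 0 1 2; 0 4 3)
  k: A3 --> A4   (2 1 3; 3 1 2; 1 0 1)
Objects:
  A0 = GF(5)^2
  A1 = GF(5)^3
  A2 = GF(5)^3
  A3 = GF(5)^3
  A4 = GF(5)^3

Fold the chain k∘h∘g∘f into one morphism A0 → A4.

  e0=(1,0) f-->(1,2,1) g-->(3,2,3) h-->(0,3,2) k-->(4,2,2)
  e1=(0,1) f-->(4,4,2) g-->(3,0,0) h-->(2,0,0) k-->(4,1,2)
⟦path⟧: (4 4; 2 1; 2 2)

Answer: (4 4; 2 1; 2 2)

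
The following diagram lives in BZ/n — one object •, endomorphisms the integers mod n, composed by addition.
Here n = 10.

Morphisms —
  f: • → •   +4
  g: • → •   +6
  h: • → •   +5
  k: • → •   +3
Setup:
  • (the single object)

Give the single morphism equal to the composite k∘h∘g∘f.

Answer: +8

Trace:
  0 +4≡4 +6≡0 +5≡5 +3≡8  (mod 10)
composite: +8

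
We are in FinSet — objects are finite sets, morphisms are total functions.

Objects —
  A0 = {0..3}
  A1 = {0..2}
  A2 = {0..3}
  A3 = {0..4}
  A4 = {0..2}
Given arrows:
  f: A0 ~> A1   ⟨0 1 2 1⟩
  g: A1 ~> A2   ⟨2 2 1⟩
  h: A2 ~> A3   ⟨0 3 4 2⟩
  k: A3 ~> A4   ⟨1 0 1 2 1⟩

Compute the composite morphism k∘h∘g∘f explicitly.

  0 f~>0 g~>2 h~>4 k~>1
  1 f~>1 g~>2 h~>4 k~>1
  2 f~>2 g~>1 h~>3 k~>2
  3 f~>1 g~>2 h~>4 k~>1
composite: ⟨1 1 2 1⟩

Answer: ⟨1 1 2 1⟩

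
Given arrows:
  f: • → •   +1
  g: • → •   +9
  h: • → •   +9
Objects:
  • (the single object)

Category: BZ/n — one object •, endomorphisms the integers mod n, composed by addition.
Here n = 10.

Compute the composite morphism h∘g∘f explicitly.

Answer: +9

Derivation:
  0 +1≡1 +9≡0 +9≡9  (mod 10)
composite: +9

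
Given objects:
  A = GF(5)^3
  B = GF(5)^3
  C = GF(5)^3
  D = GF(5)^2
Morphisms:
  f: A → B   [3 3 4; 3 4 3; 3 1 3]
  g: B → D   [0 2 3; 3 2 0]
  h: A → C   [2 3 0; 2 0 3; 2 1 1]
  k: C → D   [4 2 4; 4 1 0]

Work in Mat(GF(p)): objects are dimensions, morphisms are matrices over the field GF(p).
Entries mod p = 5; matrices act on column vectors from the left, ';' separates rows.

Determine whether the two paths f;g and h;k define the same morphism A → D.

Path 1 = f;g:
  e0=(1,0,0) f→(3,3,3) g→(0,0)
  e1=(0,1,0) f→(3,4,1) g→(1,2)
  e2=(0,0,1) f→(4,3,3) g→(0,3)
  composite₁ = [0 1 0; 0 2 3]
Path 2 = h;k:
  e0=(1,0,0) h→(2,2,2) k→(0,0)
  e1=(0,1,0) h→(3,0,1) k→(1,2)
  e2=(0,0,1) h→(0,3,1) k→(0,3)
  composite₂ = [0 1 0; 0 2 3]
Equal? same morphism ✓

Answer: COMMUTES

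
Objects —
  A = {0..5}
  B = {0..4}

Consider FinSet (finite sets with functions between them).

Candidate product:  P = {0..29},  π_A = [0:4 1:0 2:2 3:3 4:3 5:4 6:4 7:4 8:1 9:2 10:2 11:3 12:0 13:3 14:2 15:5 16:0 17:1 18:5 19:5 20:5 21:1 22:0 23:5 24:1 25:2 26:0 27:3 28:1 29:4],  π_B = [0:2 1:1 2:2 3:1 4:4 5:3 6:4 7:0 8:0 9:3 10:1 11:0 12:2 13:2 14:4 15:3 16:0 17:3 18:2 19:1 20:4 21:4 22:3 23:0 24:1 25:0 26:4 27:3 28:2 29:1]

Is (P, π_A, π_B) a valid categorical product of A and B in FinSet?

Answer: VALID PRODUCT

Trace:
|A|·|B| = 6·5 = 30;  |P| = 30
Check the pairing map k ↦ (π_A(k), π_B(k)):
  0 : (4,2)
  1 : (0,1)
  2 : (2,2)
  3 : (3,1)
  4 : (3,4)
  5 : (4,3)
  6 : (4,4)
  7 : (4,0)
  8 : (1,0)
  9 : (2,3)
  10 : (2,1)
  11 : (3,0)
  12 : (0,2)
  13 : (3,2)
  14 : (2,4)
  15 : (5,3)
  16 : (0,0)
  17 : (1,3)
  18 : (5,2)
  19 : (5,1)
  20 : (5,4)
  21 : (1,4)
  22 : (0,3)
  23 : (5,0)
  24 : (1,1)
  25 : (2,0)
  26 : (0,4)
  27 : (3,3)
  28 : (1,2)
  29 : (4,1)
distinct pairs in image: 30 / 30 needed
  → bijection onto A×B; projections well-typed.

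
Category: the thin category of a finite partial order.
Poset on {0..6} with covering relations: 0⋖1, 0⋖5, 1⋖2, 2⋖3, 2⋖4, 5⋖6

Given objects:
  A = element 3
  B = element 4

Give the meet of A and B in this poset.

Answer: A∧B = 2

Derivation:
{x : x≤A ∧ x≤B} = {0,1,2}  (A=3, B=4)
  0 ≤ 2
  1 ≤ 2
  2 ≤ 2
glb = 2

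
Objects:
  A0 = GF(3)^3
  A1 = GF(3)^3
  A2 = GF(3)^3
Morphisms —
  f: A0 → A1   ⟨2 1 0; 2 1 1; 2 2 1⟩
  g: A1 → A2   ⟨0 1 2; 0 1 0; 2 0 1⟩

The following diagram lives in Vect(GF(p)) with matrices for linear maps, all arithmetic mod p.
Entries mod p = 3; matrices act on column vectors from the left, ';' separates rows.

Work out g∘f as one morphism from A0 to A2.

  e0=⟨1,0,0⟩ f→⟨2,2,2⟩ g→⟨0,2,0⟩
  e1=⟨0,1,0⟩ f→⟨1,1,2⟩ g→⟨2,1,1⟩
  e2=⟨0,0,1⟩ f→⟨0,1,1⟩ g→⟨0,1,1⟩
result: ⟨0 2 0; 2 1 1; 0 1 1⟩

Answer: ⟨0 2 0; 2 1 1; 0 1 1⟩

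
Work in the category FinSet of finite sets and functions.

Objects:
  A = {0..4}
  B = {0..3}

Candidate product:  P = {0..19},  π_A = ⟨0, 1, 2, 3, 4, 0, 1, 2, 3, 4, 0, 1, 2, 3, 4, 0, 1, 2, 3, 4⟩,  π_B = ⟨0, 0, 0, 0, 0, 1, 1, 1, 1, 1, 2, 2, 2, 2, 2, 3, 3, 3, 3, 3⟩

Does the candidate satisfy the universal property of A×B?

|A|·|B| = 5·4 = 20;  |P| = 20
Check the pairing map k ↦ (π_A(k), π_B(k)):
  0 : (0,0)
  1 : (1,0)
  2 : (2,0)
  3 : (3,0)
  4 : (4,0)
  5 : (0,1)
  6 : (1,1)
  7 : (2,1)
  8 : (3,1)
  9 : (4,1)
  10 : (0,2)
  11 : (1,2)
  12 : (2,2)
  13 : (3,2)
  14 : (4,2)
  15 : (0,3)
  16 : (1,3)
  17 : (2,3)
  18 : (3,3)
  19 : (4,3)
distinct pairs in image: 20 / 20 needed
  → bijection onto A×B; projections well-typed.

Answer: VALID PRODUCT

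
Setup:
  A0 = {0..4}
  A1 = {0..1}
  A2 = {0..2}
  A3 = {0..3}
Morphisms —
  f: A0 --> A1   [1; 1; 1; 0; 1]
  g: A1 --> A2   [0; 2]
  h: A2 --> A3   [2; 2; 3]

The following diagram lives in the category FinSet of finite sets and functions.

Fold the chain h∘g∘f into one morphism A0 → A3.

Answer: [3; 3; 3; 2; 3]

Derivation:
  0 f-->1 g-->2 h-->3
  1 f-->1 g-->2 h-->3
  2 f-->1 g-->2 h-->3
  3 f-->0 g-->0 h-->2
  4 f-->1 g-->2 h-->3
⟦path⟧: [3; 3; 3; 2; 3]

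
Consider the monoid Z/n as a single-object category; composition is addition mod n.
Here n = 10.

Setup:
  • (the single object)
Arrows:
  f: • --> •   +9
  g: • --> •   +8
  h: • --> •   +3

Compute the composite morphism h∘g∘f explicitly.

  0 +9≡9 +8≡7 +3≡0  (mod 10)
⟦path⟧: +0

Answer: +0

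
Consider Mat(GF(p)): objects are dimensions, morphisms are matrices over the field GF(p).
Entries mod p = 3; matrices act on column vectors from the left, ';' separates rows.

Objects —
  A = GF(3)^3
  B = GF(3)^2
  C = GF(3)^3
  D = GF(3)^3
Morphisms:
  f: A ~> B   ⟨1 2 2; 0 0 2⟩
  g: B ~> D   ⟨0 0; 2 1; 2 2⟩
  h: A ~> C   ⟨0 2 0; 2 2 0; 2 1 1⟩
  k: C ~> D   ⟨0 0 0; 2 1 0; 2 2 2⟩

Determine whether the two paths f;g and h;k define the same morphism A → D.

Path 1 = f;g:
  e0=[1,0,0] f~>[1,0] g~>[0,2,2]
  e1=[0,1,0] f~>[2,0] g~>[0,1,1]
  e2=[0,0,1] f~>[2,2] g~>[0,0,2]
  result₁ = ⟨0 0 0; 2 1 0; 2 1 2⟩
Path 2 = h;k:
  e0=[1,0,0] h~>[0,2,2] k~>[0,2,2]
  e1=[0,1,0] h~>[2,2,1] k~>[0,0,1]
  e2=[0,0,1] h~>[0,0,1] k~>[0,0,2]
  result₂ = ⟨0 0 0; 2 0 0; 2 1 2⟩
Equal? distinct morphisms ✗

Answer: DOES NOT COMMUTE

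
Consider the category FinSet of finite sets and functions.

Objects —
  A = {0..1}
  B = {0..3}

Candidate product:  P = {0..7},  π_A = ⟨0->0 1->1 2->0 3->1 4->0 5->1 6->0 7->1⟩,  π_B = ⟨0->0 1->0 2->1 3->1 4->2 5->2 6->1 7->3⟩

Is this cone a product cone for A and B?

|A|·|B| = 2·4 = 8;  |P| = 8
Check the pairing map k ↦ (π_A(k), π_B(k)):
  0 -> (0,0)
  1 -> (1,0)
  2 -> (0,1)
  3 -> (1,1)
  4 -> (0,2)
  5 -> (1,2)
  6 -> (0,1)  ✗ repeats pair of k=2
  7 -> (1,3)
distinct pairs in image: 7 / 8 needed
  → (0,1) hit at k=2 and k=6

Answer: NOT A VALID PRODUCT — duplicate pair at indices 2,6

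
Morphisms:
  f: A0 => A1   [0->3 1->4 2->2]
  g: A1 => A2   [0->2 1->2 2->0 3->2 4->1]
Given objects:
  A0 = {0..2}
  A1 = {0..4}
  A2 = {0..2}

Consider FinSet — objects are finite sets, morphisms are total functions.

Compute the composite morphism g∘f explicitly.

  0 f=>3 g=>2
  1 f=>4 g=>1
  2 f=>2 g=>0
result: [0->2 1->1 2->0]

Answer: [0->2 1->1 2->0]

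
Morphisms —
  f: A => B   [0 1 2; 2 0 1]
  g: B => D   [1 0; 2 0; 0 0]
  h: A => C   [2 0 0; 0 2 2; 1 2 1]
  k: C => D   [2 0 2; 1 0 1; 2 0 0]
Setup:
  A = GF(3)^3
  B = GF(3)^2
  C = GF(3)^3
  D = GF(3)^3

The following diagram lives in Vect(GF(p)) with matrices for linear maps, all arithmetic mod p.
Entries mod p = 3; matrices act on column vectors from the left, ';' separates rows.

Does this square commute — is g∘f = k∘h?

Answer: DOES NOT COMMUTE

Trace:
1) trace f;g:
  e0=(1,0,0) f=>(0,2) g=>(0,0,0)
  e1=(0,1,0) f=>(1,0) g=>(1,2,0)
  e2=(0,0,1) f=>(2,1) g=>(2,1,0)
  result₁ = [0 1 2; 0 2 1; 0 0 0]
2) trace h;k:
  e0=(1,0,0) h=>(2,0,1) k=>(0,0,1)
  e1=(0,1,0) h=>(0,2,2) k=>(1,2,0)
  e2=(0,0,1) h=>(0,2,1) k=>(2,1,0)
  result₂ = [0 1 2; 0 2 1; 1 0 0]
Equal? distinct morphisms ✗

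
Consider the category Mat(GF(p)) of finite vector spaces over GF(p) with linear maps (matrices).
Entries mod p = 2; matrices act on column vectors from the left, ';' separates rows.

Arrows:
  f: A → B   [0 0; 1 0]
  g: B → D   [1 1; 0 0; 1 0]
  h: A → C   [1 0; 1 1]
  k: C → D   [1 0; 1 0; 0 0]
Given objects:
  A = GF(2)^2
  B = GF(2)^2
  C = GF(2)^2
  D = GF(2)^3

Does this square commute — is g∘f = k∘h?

Along f;g (path 1):
  e0=⟨1,0⟩ f→⟨0,1⟩ g→⟨1,0,0⟩
  e1=⟨0,1⟩ f→⟨0,0⟩ g→⟨0,0,0⟩
  result₁ = [1 0; 0 0; 0 0]
Along h;k (path 2):
  e0=⟨1,0⟩ h→⟨1,1⟩ k→⟨1,1,0⟩
  e1=⟨0,1⟩ h→⟨0,1⟩ k→⟨0,0,0⟩
  result₂ = [1 0; 1 0; 0 0]
Equal? differ; not commutative

Answer: DOES NOT COMMUTE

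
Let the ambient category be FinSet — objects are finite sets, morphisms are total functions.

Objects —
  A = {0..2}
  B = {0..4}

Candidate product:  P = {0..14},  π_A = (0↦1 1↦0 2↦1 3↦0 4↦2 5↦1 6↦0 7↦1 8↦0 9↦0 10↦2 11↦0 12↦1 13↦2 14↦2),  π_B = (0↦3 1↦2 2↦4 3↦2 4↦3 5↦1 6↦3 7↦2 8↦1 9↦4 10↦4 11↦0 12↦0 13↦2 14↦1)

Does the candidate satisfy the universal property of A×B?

Answer: NOT A VALID PRODUCT — duplicate pair at indices 3,1

Derivation:
|A|·|B| = 3·5 = 15;  |P| = 15
Check the pairing map k ↦ (π_A(k), π_B(k)):
  0 ↦ (1,3)
  1 ↦ (0,2)
  2 ↦ (1,4)
  3 ↦ (0,2)  ✗ repeats pair of k=1
  4 ↦ (2,3)
  5 ↦ (1,1)
  6 ↦ (0,3)
  7 ↦ (1,2)
  8 ↦ (0,1)
  9 ↦ (0,4)
  10 ↦ (2,4)
  11 ↦ (0,0)
  12 ↦ (1,0)
  13 ↦ (2,2)
  14 ↦ (2,1)
distinct pairs in image: 14 / 15 needed
  → (0,2) hit at k=1 and k=3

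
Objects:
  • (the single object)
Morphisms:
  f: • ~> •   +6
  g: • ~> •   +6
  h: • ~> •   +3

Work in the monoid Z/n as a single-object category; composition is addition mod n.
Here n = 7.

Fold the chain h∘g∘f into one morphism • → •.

Answer: +1

Work:
  0 +6≡6 +6≡5 +3≡1  (mod 7)
composite: +1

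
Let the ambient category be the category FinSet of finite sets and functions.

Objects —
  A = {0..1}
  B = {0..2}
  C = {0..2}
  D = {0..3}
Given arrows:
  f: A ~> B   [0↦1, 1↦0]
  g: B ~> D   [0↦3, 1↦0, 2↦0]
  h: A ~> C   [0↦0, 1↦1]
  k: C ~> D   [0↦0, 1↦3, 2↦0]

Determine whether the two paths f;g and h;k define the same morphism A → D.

Answer: COMMUTES

Work:
1) trace f;g:
  0 f~>1 g~>0
  1 f~>0 g~>3
  ⟦path⟧₁ = [0↦0, 1↦3]
2) trace h;k:
  0 h~>0 k~>0
  1 h~>1 k~>3
  ⟦path⟧₂ = [0↦0, 1↦3]
Equal? YES — commutes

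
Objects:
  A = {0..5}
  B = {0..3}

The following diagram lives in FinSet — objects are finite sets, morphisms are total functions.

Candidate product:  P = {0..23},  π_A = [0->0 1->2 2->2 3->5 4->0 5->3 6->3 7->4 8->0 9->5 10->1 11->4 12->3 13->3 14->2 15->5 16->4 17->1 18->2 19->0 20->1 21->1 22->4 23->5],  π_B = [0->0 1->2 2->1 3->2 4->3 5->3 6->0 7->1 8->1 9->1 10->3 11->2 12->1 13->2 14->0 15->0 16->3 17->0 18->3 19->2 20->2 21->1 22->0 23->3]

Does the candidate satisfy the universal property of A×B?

Answer: VALID PRODUCT

Derivation:
|A|·|B| = 6·4 = 24;  |P| = 24
Check the pairing map k ↦ (π_A(k), π_B(k)):
  0 -> (0,0)
  1 -> (2,2)
  2 -> (2,1)
  3 -> (5,2)
  4 -> (0,3)
  5 -> (3,3)
  6 -> (3,0)
  7 -> (4,1)
  8 -> (0,1)
  9 -> (5,1)
  10 -> (1,3)
  11 -> (4,2)
  12 -> (3,1)
  13 -> (3,2)
  14 -> (2,0)
  15 -> (5,0)
  16 -> (4,3)
  17 -> (1,0)
  18 -> (2,3)
  19 -> (0,2)
  20 -> (1,2)
  21 -> (1,1)
  22 -> (4,0)
  23 -> (5,3)
distinct pairs in image: 24 / 24 needed
  → bijection onto A×B; projections well-typed.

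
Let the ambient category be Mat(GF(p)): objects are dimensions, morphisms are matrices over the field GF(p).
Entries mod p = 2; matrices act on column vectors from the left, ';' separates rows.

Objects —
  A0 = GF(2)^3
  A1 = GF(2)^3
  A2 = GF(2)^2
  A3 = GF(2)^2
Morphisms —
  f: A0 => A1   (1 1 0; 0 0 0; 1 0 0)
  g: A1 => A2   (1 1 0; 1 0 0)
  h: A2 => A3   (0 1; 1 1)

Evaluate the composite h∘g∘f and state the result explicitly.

  e0=(1,0,0) f=>(1,0,1) g=>(1,1) h=>(1,0)
  e1=(0,1,0) f=>(1,0,0) g=>(1,1) h=>(1,0)
  e2=(0,0,1) f=>(0,0,0) g=>(0,0) h=>(0,0)
⟦path⟧: (1 1 0; 0 0 0)

Answer: (1 1 0; 0 0 0)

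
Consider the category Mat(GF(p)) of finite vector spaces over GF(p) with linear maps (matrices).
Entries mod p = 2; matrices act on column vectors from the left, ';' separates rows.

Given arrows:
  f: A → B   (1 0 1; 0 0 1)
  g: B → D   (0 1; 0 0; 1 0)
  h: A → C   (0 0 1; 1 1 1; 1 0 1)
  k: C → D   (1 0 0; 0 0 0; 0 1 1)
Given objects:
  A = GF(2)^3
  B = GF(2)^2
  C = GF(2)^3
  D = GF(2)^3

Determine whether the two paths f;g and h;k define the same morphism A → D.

1) trace f;g:
  e0=(1,0,0) f→(1,0) g→(0,0,1)
  e1=(0,1,0) f→(0,0) g→(0,0,0)
  e2=(0,0,1) f→(1,1) g→(1,0,1)
  composite₁ = (0 0 1; 0 0 0; 1 0 1)
2) trace h;k:
  e0=(1,0,0) h→(0,1,1) k→(0,0,0)
  e1=(0,1,0) h→(0,1,0) k→(0,0,1)
  e2=(0,0,1) h→(1,1,1) k→(1,0,0)
  composite₂ = (0 0 1; 0 0 0; 0 1 0)
Equal? distinct morphisms ✗

Answer: DOES NOT COMMUTE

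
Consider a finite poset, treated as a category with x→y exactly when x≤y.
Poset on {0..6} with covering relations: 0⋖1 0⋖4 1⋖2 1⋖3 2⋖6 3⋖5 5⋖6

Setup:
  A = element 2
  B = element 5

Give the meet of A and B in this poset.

Lower bounds of A=2 and B=5: {0,1}
  0 <= 1
  1 <= 1
glb = 1

Answer: A∧B = 1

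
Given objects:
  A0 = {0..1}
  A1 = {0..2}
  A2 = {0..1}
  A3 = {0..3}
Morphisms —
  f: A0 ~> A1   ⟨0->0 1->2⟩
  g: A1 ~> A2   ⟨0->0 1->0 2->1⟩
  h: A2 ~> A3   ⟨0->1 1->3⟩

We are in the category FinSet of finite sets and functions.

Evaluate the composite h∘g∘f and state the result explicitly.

Answer: ⟨0->1 1->3⟩

Work:
  0 f~>0 g~>0 h~>1
  1 f~>2 g~>1 h~>3
result: ⟨0->1 1->3⟩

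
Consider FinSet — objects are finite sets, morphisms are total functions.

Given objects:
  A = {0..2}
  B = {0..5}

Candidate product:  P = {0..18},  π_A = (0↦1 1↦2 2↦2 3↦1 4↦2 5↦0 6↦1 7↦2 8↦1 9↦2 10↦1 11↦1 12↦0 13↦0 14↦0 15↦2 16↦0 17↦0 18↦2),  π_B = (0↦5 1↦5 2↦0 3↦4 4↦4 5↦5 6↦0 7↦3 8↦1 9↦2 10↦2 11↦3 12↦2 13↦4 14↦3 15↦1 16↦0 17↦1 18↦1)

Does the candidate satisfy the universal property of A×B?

|A|·|B| = 3·6 = 18;  |P| = 19
  → cardinalities differ; no bijection possible.

Answer: NOT A VALID PRODUCT — |P|=19 ≠ |A|·|B|=18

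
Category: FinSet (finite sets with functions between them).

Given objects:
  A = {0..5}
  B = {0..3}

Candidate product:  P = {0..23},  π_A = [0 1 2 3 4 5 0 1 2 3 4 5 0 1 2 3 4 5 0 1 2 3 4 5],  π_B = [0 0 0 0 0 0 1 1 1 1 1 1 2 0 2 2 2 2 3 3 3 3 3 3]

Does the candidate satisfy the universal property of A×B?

Answer: NOT A VALID PRODUCT — duplicate pair at indices 1,13

Work:
|A|·|B| = 6·4 = 24;  |P| = 24
Check the pairing map k ↦ (π_A(k), π_B(k)):
  0 -> (0,0)
  1 -> (1,0)
  2 -> (2,0)
  3 -> (3,0)
  4 -> (4,0)
  5 -> (5,0)
  6 -> (0,1)
  7 -> (1,1)
  8 -> (2,1)
  9 -> (3,1)
  10 -> (4,1)
  11 -> (5,1)
  12 -> (0,2)
  13 -> (1,0)  ✗ repeats pair of k=1
  14 -> (2,2)
  15 -> (3,2)
  16 -> (4,2)
  17 -> (5,2)
  18 -> (0,3)
  19 -> (1,3)
  20 -> (2,3)
  21 -> (3,3)
  22 -> (4,3)
  23 -> (5,3)
distinct pairs in image: 23 / 24 needed
  → (1,0) hit at k=1 and k=13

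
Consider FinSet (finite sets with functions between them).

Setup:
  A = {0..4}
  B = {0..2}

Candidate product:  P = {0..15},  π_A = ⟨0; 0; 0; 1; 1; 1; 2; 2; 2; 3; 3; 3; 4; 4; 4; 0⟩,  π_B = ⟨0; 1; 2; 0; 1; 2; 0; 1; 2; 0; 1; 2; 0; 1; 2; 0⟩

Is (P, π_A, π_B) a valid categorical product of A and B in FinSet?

|A|·|B| = 5·3 = 15;  |P| = 16
  → cardinalities differ; no bijection possible.

Answer: NOT A VALID PRODUCT — |P|=16 ≠ |A|·|B|=15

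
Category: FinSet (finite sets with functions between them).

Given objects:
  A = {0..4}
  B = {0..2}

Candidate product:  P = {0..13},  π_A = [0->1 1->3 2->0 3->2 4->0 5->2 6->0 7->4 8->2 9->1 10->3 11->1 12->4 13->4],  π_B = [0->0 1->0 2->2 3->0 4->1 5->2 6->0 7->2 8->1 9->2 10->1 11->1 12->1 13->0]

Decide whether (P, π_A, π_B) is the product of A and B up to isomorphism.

Answer: NOT A VALID PRODUCT — |P|=14 ≠ |A|·|B|=15

Work:
|A|·|B| = 5·3 = 15;  |P| = 14
  → cardinalities differ; no bijection possible.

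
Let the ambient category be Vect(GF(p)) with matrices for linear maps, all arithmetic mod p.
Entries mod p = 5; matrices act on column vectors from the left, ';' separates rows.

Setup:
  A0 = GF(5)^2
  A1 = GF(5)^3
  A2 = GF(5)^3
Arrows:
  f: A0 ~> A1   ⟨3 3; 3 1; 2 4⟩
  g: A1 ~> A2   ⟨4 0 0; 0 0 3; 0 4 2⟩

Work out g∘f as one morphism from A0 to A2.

  e0=[1,0] f~>[3,3,2] g~>[2,1,1]
  e1=[0,1] f~>[3,1,4] g~>[2,2,2]
composite: ⟨2 2; 1 2; 1 2⟩

Answer: ⟨2 2; 1 2; 1 2⟩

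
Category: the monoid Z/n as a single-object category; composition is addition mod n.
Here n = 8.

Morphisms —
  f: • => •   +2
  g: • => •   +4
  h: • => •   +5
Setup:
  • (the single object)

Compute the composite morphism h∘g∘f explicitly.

  0 +2≡2 +4≡6 +5≡3  (mod 8)
⟦path⟧: +3

Answer: +3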